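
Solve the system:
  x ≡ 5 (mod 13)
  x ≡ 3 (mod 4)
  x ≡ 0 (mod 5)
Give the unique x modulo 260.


Moduli 13, 4, 5 are pairwise coprime; by CRT there is a unique solution modulo M = 13 · 4 · 5 = 260.
Solve pairwise, accumulating the modulus:
  Start with x ≡ 5 (mod 13).
  Combine with x ≡ 3 (mod 4): since gcd(13, 4) = 1, we get a unique residue mod 52.
    Write x = 5 + 13·t and substitute into x ≡ 3 (mod 4): 13·t ≡ 3 − 5 = -2 (mod 4).
    Reduce coefficients mod 4: 1·t ≡ 2 (mod 4).
    So t ≡ 2 (mod 4).
    Then x = 5 + 13·2 = 31, valid modulo lcm(13, 4) = 52: x ≡ 31 (mod 52).
  Combine with x ≡ 0 (mod 5): since gcd(52, 5) = 1, we get a unique residue mod 260.
    Write x = 31 + 52·t and substitute into x ≡ 0 (mod 5): 52·t ≡ 0 − 31 = -31 (mod 5).
    Reduce coefficients mod 5: 2·t ≡ 4 (mod 5).
    The inverse of 2 mod 5 is 3 (since 2·3 = 6 = 1·5 + 1), so t ≡ 3·4 = 12 ≡ 2 (mod 5).
    Then x = 31 + 52·2 = 135, valid modulo lcm(52, 5) = 260: x ≡ 135 (mod 260).
Verify: 135 mod 13 = 5 ✓, 135 mod 4 = 3 ✓, 135 mod 5 = 0 ✓.

x ≡ 135 (mod 260).


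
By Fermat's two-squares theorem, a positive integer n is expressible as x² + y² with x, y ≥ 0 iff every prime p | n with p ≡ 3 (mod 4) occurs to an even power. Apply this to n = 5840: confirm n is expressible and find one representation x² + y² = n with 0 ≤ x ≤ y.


Step 1: Factor n = 5840 = 2^4 · 5 · 73.
Step 2: Check the mod-4 condition on each prime factor: 2 = 2 (special); 5 ≡ 1 (mod 4), exponent 1; 73 ≡ 1 (mod 4), exponent 1.
All primes ≡ 3 (mod 4) appear to even exponent (or don't appear), so by the two-squares theorem n IS expressible as a sum of two squares.
Step 3: Build a representation. Group n = k² · m with k = 4 and m = 5 · 73 = 365 (a product of primes ≡ 1 (mod 4)); a representation of m scales to one of n via (k·x)² + (k·y)² = k²(x² + y²). Each prime p ≡ 1 (mod 4) is itself a sum of two squares; find a² by testing p − a² for a perfect square:
  5: 5 − 1² = 4 = 2² ⇒ 5 = 1² + 2².
  73: 73 − 1² = 72, 73 − 2² = 69, 73 − 3² = 64 = 8² ⇒ 73 = 3² + 8².
  Combine using the Brahmagupta–Fibonacci identity (a² + b²)(c² + d²) = (ac − bd)² + (ad + bc)² = (ac + bd)² + (ad − bc)²:
  5 · 73 = 365: from (1² + 2²)(3² + 8²), take (1·3 − 2·8, 1·8 + 2·3) = (3 − 16, 8 + 6) = (-13, 14); dropping signs (only squares matter) gives (13, 14); check 13² + 14² = 169 + 196 = 365 ✓.
  Scale by k = 4: (4·13, 4·14) = (52, 56).
Step 4: Order so x ≤ y and verify: 52² + 56² = 2704 + 3136 = 5840 = n. ✓

n = 5840 = 52² + 56² (one valid representation with x ≤ y).


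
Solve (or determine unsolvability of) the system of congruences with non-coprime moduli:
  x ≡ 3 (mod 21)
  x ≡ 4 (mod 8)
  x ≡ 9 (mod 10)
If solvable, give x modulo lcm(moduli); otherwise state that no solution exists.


Moduli 21, 8, 10 are not pairwise coprime, so CRT works modulo lcm(m_i) when all pairwise compatibility conditions hold.
Pairwise compatibility: gcd(m_i, m_j) must divide a_i - a_j for every pair.
Merge one congruence at a time:
  Start: x ≡ 3 (mod 21).
  Combine with x ≡ 4 (mod 8): gcd(21, 8) = 1; 4 - 3 = 1, which IS divisible by 1, so compatible.
    Write x = 3 + 21·t and substitute into x ≡ 4 (mod 8): 21·t ≡ 4 − 3 = 1 (mod 8).
    Reduce coefficients mod 8: 5·t ≡ 1 (mod 8).
    The inverse of 5 mod 8 is 5 (since 5·5 = 25 = 3·8 + 1), so t ≡ 5·1 = 5 ≡ 5 (mod 8).
    Then x = 3 + 21·5 = 108, valid modulo lcm(21, 8) = 168: x ≡ 108 (mod 168).
  Combine with x ≡ 9 (mod 10): gcd(168, 10) = 2, and 9 - 108 = -99 is NOT divisible by 2.
    ⇒ system is inconsistent (no integer solution).

No solution (the system is inconsistent).


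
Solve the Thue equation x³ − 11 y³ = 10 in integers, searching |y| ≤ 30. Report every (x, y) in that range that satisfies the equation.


The equation is x³ - 11y³ = 10. For fixed y, x³ = 11·y³ + 10, so a solution requires the RHS to be a perfect cube.
Strategy: iterate y from -30 to 30, compute RHS = 11·y³ + 10, and check whether it is a (positive or negative) perfect cube.
Check small values of y:
  y = 0: RHS = 10 is not a perfect cube.
  y = 1: RHS = 21 is not a perfect cube.
  y = -1: RHS = -1 = (-1)³ ⇒ x = -1 works.
  y = 2: RHS = 98 is not a perfect cube.
  y = -2: RHS = -78 is not a perfect cube.
  y = 3: RHS = 307 is not a perfect cube.
  y = -3: RHS = -287 is not a perfect cube.
Continuing the search up to |y| = 30 finds no further solutions beyond those listed.
Collected solutions: (-1, -1).

Solutions (with |y| ≤ 30): (-1, -1).


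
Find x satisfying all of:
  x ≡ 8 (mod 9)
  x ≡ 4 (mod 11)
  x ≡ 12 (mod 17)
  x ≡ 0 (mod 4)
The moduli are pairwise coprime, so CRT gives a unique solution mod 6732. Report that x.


Product of moduli M = 9 · 11 · 17 · 4 = 6732.
Merge one congruence at a time:
  Start: x ≡ 8 (mod 9).
  Combine with x ≡ 4 (mod 11); new modulus lcm = 99.
    Write x = 8 + 9·t and substitute into x ≡ 4 (mod 11): 9·t ≡ 4 − 8 = -4 (mod 11).
    Reduce coefficients mod 11: 9·t ≡ 7 (mod 11).
    The inverse of 9 mod 11 is 5 (since 9·5 = 45 = 4·11 + 1), so t ≡ 5·7 = 35 ≡ 2 (mod 11).
    Then x = 8 + 9·2 = 26, valid modulo lcm(9, 11) = 99: x ≡ 26 (mod 99).
  Combine with x ≡ 12 (mod 17); new modulus lcm = 1683.
    Write x = 26 + 99·t and substitute into x ≡ 12 (mod 17): 99·t ≡ 12 − 26 = -14 (mod 17).
    Reduce coefficients mod 17: 14·t ≡ 3 (mod 17).
    The inverse of 14 mod 17 is 11 (since 14·11 = 154 = 9·17 + 1), so t ≡ 11·3 = 33 ≡ 16 (mod 17).
    Then x = 26 + 99·16 = 1610, valid modulo lcm(99, 17) = 1683: x ≡ 1610 (mod 1683).
  Combine with x ≡ 0 (mod 4); new modulus lcm = 6732.
    Write x = 1610 + 1683·t and substitute into x ≡ 0 (mod 4): 1683·t ≡ 0 − 1610 = -1610 (mod 4).
    Reduce coefficients mod 4: 3·t ≡ 2 (mod 4).
    The inverse of 3 mod 4 is 3 (since 3·3 = 9 = 2·4 + 1), so t ≡ 3·2 = 6 ≡ 2 (mod 4).
    Then x = 1610 + 1683·2 = 4976, valid modulo lcm(1683, 4) = 6732: x ≡ 4976 (mod 6732).
Verify against each original: 4976 mod 9 = 8, 4976 mod 11 = 4, 4976 mod 17 = 12, 4976 mod 4 = 0.

x ≡ 4976 (mod 6732).


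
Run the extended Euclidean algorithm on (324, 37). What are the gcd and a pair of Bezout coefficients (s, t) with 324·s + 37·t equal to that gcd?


Euclidean algorithm on (324, 37) — divide until remainder is 0:
  324 = 8 · 37 + 28
  37 = 1 · 28 + 9
  28 = 3 · 9 + 1
  9 = 9 · 1 + 0
gcd(324, 37) = 1.
Track Bezout coefficients alongside the remainders: start with r₀ = 324 = a·1 + b·0 (s = 1, t = 0) and r₁ = 37 = a·0 + b·1 (s = 0, t = 1); each new remainder r_{k+1} = r_{k-1} − q_k·r_k inherits s_{k+1} = s_{k-1} − q_k·s_k, t_{k+1} = t_{k-1} − q_k·t_k, so r_k = a·s_k + b·t_k at every step:
  q = 8: r = 28, s = 1 − 8·0 = 1, t = 0 − 8·1 = -8  (check: 324·1 + 37·(-8) = 28)
  q = 1: r = 9, s = 0 − 1·1 = -1, t = 1 − 1·(-8) = 9  (check: 324·(-1) + 37·9 = 9)
  q = 3: r = 1, s = 1 − 3·(-1) = 4, t = -8 − 3·9 = -35  (check: 324·4 + 37·(-35) = 1)
The row with r = 1 (the gcd) gives the Bezout coefficients s = 4, t = -35.
Result: 324 · (4) + 37 · (-35) = 1.

gcd(324, 37) = 1; s = 4, t = -35 (check: 324·4 + 37·(-35) = 1).


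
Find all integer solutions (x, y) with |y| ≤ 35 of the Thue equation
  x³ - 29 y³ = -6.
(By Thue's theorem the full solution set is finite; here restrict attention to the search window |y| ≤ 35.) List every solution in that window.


The equation is x³ - 29y³ = -6. For fixed y, x³ = 29·y³ − 6, so a solution requires the RHS to be a perfect cube.
Strategy: iterate y from -35 to 35, compute RHS = 29·y³ − 6, and check whether it is a (positive or negative) perfect cube.
Check small values of y:
  y = 0: RHS = -6 is not a perfect cube.
  y = 1: RHS = 23 is not a perfect cube.
  y = -1: RHS = -35 is not a perfect cube.
  y = 2: RHS = 226 is not a perfect cube.
  y = -2: RHS = -238 is not a perfect cube.
  y = 3: RHS = 777 is not a perfect cube.
  y = -3: RHS = -789 is not a perfect cube.
Continuing the search up to |y| = 35 finds no solutions either.
No (x, y) in the scanned range satisfies the equation.

No integer solutions with |y| ≤ 35.


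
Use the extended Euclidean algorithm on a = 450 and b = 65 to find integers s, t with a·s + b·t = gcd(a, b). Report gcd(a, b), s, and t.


Euclidean algorithm on (450, 65) — divide until remainder is 0:
  450 = 6 · 65 + 60
  65 = 1 · 60 + 5
  60 = 12 · 5 + 0
gcd(450, 65) = 5.
Track Bezout coefficients alongside the remainders: start with r₀ = 450 = a·1 + b·0 (s = 1, t = 0) and r₁ = 65 = a·0 + b·1 (s = 0, t = 1); each new remainder r_{k+1} = r_{k-1} − q_k·r_k inherits s_{k+1} = s_{k-1} − q_k·s_k, t_{k+1} = t_{k-1} − q_k·t_k, so r_k = a·s_k + b·t_k at every step:
  q = 6: r = 60, s = 1 − 6·0 = 1, t = 0 − 6·1 = -6  (check: 450·1 + 65·(-6) = 60)
  q = 1: r = 5, s = 0 − 1·1 = -1, t = 1 − 1·(-6) = 7  (check: 450·(-1) + 65·7 = 5)
The row with r = 5 (the gcd) gives the Bezout coefficients s = -1, t = 7.
Result: 450 · (-1) + 65 · (7) = 5.

gcd(450, 65) = 5; s = -1, t = 7 (check: 450·(-1) + 65·7 = 5).


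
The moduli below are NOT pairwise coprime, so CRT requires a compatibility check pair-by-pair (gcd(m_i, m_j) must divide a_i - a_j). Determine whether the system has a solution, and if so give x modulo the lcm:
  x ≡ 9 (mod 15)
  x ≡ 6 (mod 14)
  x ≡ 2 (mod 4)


Moduli 15, 14, 4 are not pairwise coprime, so CRT works modulo lcm(m_i) when all pairwise compatibility conditions hold.
Pairwise compatibility: gcd(m_i, m_j) must divide a_i - a_j for every pair.
Merge one congruence at a time:
  Start: x ≡ 9 (mod 15).
  Combine with x ≡ 6 (mod 14): gcd(15, 14) = 1; 6 - 9 = -3, which IS divisible by 1, so compatible.
    Write x = 9 + 15·t and substitute into x ≡ 6 (mod 14): 15·t ≡ 6 − 9 = -3 (mod 14).
    Reduce coefficients mod 14: 1·t ≡ 11 (mod 14).
    So t ≡ 11 (mod 14).
    Then x = 9 + 15·11 = 174, valid modulo lcm(15, 14) = 210: x ≡ 174 (mod 210).
  Combine with x ≡ 2 (mod 4): gcd(210, 4) = 2; 2 - 174 = -172, which IS divisible by 2, so compatible.
    Write x = 174 + 210·t and substitute into x ≡ 2 (mod 4): 210·t ≡ 2 − 174 = -172 (mod 4).
    Divide the congruence (and modulus) by g = 2: 105·t ≡ -86 (mod 2).
    Reduce coefficients mod 2: 1·t ≡ 0 (mod 2).
    So t ≡ 0 (mod 2).
    Then x = 174 + 210·0 = 174, valid modulo lcm(210, 4) = 420: x ≡ 174 (mod 420).
Verify: 174 mod 15 = 9, 174 mod 14 = 6, 174 mod 4 = 2.

x ≡ 174 (mod 420).


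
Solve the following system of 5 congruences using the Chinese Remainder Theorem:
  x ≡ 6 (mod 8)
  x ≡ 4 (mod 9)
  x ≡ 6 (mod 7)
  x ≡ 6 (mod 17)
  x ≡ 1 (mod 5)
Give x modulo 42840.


Product of moduli M = 8 · 9 · 7 · 17 · 5 = 42840.
Merge one congruence at a time:
  Start: x ≡ 6 (mod 8).
  Combine with x ≡ 4 (mod 9); new modulus lcm = 72.
    Write x = 6 + 8·t and substitute into x ≡ 4 (mod 9): 8·t ≡ 4 − 6 = -2 (mod 9).
    Reduce coefficients mod 9: 8·t ≡ 7 (mod 9).
    The inverse of 8 mod 9 is 8 (since 8·8 = 64 = 7·9 + 1), so t ≡ 8·7 = 56 ≡ 2 (mod 9).
    Then x = 6 + 8·2 = 22, valid modulo lcm(8, 9) = 72: x ≡ 22 (mod 72).
  Combine with x ≡ 6 (mod 7); new modulus lcm = 504.
    Write x = 22 + 72·t and substitute into x ≡ 6 (mod 7): 72·t ≡ 6 − 22 = -16 (mod 7).
    Reduce coefficients mod 7: 2·t ≡ 5 (mod 7).
    The inverse of 2 mod 7 is 4 (since 2·4 = 8 = 1·7 + 1), so t ≡ 4·5 = 20 ≡ 6 (mod 7).
    Then x = 22 + 72·6 = 454, valid modulo lcm(72, 7) = 504: x ≡ 454 (mod 504).
  Combine with x ≡ 6 (mod 17); new modulus lcm = 8568.
    Write x = 454 + 504·t and substitute into x ≡ 6 (mod 17): 504·t ≡ 6 − 454 = -448 (mod 17).
    Reduce coefficients mod 17: 11·t ≡ 11 (mod 17).
    The inverse of 11 mod 17 is 14 (since 11·14 = 154 = 9·17 + 1), so t ≡ 14·11 = 154 ≡ 1 (mod 17).
    Then x = 454 + 504·1 = 958, valid modulo lcm(504, 17) = 8568: x ≡ 958 (mod 8568).
  Combine with x ≡ 1 (mod 5); new modulus lcm = 42840.
    Write x = 958 + 8568·t and substitute into x ≡ 1 (mod 5): 8568·t ≡ 1 − 958 = -957 (mod 5).
    Reduce coefficients mod 5: 3·t ≡ 3 (mod 5).
    The inverse of 3 mod 5 is 2 (since 3·2 = 6 = 1·5 + 1), so t ≡ 2·3 = 6 ≡ 1 (mod 5).
    Then x = 958 + 8568·1 = 9526, valid modulo lcm(8568, 5) = 42840: x ≡ 9526 (mod 42840).
Verify against each original: 9526 mod 8 = 6, 9526 mod 9 = 4, 9526 mod 7 = 6, 9526 mod 17 = 6, 9526 mod 5 = 1.

x ≡ 9526 (mod 42840).


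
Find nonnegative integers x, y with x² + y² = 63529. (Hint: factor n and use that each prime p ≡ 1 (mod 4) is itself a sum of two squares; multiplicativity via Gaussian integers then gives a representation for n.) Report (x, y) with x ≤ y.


Step 1: Factor n = 63529 = 17 · 37 · 101.
Step 2: Check the mod-4 condition on each prime factor: 17 ≡ 1 (mod 4), exponent 1; 37 ≡ 1 (mod 4), exponent 1; 101 ≡ 1 (mod 4), exponent 1.
All primes ≡ 3 (mod 4) appear to even exponent (or don't appear), so by the two-squares theorem n IS expressible as a sum of two squares.
Step 3: Build a representation. Here n = 17 · 37 · 101 is a product of primes ≡ 1 (mod 4). Each prime p ≡ 1 (mod 4) is itself a sum of two squares; find a² by testing p − a² for a perfect square:
  17: 17 − 1² = 16 = 4² ⇒ 17 = 1² + 4².
  37: 37 − 1² = 36 = 6² ⇒ 37 = 1² + 6².
  101: 101 − 1² = 100 = 10² ⇒ 101 = 1² + 10².
  Combine using the Brahmagupta–Fibonacci identity (a² + b²)(c² + d²) = (ac − bd)² + (ad + bc)² = (ac + bd)² + (ad − bc)²:
  17 · 37 = 629: from (1² + 4²)(1² + 6²), take (1·1 − 4·6, 1·6 + 4·1) = (1 − 24, 6 + 4) = (-23, 10); dropping signs (only squares matter) gives (23, 10); check 23² + 10² = 529 + 100 = 629 ✓.
  629 · 101 = 63529: from (23² + 10²)(1² + 10²), take (23·1 − 10·10, 23·10 + 10·1) = (23 − 100, 230 + 10) = (-77, 240); dropping signs (only squares matter) gives (77, 240); check 77² + 240² = 5929 + 57600 = 63529 ✓.
Step 4: Order so x ≤ y and verify: 77² + 240² = 5929 + 57600 = 63529 = n. ✓

n = 63529 = 77² + 240² (one valid representation with x ≤ y).


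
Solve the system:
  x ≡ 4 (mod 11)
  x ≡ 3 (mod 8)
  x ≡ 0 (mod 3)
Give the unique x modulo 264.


Moduli 11, 8, 3 are pairwise coprime; by CRT there is a unique solution modulo M = 11 · 8 · 3 = 264.
Solve pairwise, accumulating the modulus:
  Start with x ≡ 4 (mod 11).
  Combine with x ≡ 3 (mod 8): since gcd(11, 8) = 1, we get a unique residue mod 88.
    Write x = 4 + 11·t and substitute into x ≡ 3 (mod 8): 11·t ≡ 3 − 4 = -1 (mod 8).
    Reduce coefficients mod 8: 3·t ≡ 7 (mod 8).
    The inverse of 3 mod 8 is 3 (since 3·3 = 9 = 1·8 + 1), so t ≡ 3·7 = 21 ≡ 5 (mod 8).
    Then x = 4 + 11·5 = 59, valid modulo lcm(11, 8) = 88: x ≡ 59 (mod 88).
  Combine with x ≡ 0 (mod 3): since gcd(88, 3) = 1, we get a unique residue mod 264.
    Write x = 59 + 88·t and substitute into x ≡ 0 (mod 3): 88·t ≡ 0 − 59 = -59 (mod 3).
    Reduce coefficients mod 3: 1·t ≡ 1 (mod 3).
    So t ≡ 1 (mod 3).
    Then x = 59 + 88·1 = 147, valid modulo lcm(88, 3) = 264: x ≡ 147 (mod 264).
Verify: 147 mod 11 = 4 ✓, 147 mod 8 = 3 ✓, 147 mod 3 = 0 ✓.

x ≡ 147 (mod 264).


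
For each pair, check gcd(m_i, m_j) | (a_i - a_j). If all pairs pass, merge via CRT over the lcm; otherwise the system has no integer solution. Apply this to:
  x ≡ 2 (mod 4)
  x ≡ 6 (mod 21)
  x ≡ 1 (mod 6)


Moduli 4, 21, 6 are not pairwise coprime, so CRT works modulo lcm(m_i) when all pairwise compatibility conditions hold.
Pairwise compatibility: gcd(m_i, m_j) must divide a_i - a_j for every pair.
Merge one congruence at a time:
  Start: x ≡ 2 (mod 4).
  Combine with x ≡ 6 (mod 21): gcd(4, 21) = 1; 6 - 2 = 4, which IS divisible by 1, so compatible.
    Write x = 2 + 4·t and substitute into x ≡ 6 (mod 21): 4·t ≡ 6 − 2 = 4 (mod 21).
    The inverse of 4 mod 21 is 16 (since 4·16 = 64 = 3·21 + 1), so t ≡ 16·4 = 64 ≡ 1 (mod 21).
    Then x = 2 + 4·1 = 6, valid modulo lcm(4, 21) = 84: x ≡ 6 (mod 84).
  Combine with x ≡ 1 (mod 6): gcd(84, 6) = 6, and 1 - 6 = -5 is NOT divisible by 6.
    ⇒ system is inconsistent (no integer solution).

No solution (the system is inconsistent).


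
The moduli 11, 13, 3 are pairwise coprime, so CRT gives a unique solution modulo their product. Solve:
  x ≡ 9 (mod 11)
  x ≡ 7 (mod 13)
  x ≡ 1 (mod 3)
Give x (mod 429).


Moduli 11, 13, 3 are pairwise coprime; by CRT there is a unique solution modulo M = 11 · 13 · 3 = 429.
Solve pairwise, accumulating the modulus:
  Start with x ≡ 9 (mod 11).
  Combine with x ≡ 7 (mod 13): since gcd(11, 13) = 1, we get a unique residue mod 143.
    Write x = 9 + 11·t and substitute into x ≡ 7 (mod 13): 11·t ≡ 7 − 9 = -2 (mod 13).
    Reduce coefficients mod 13: 11·t ≡ 11 (mod 13).
    The inverse of 11 mod 13 is 6 (since 11·6 = 66 = 5·13 + 1), so t ≡ 6·11 = 66 ≡ 1 (mod 13).
    Then x = 9 + 11·1 = 20, valid modulo lcm(11, 13) = 143: x ≡ 20 (mod 143).
  Combine with x ≡ 1 (mod 3): since gcd(143, 3) = 1, we get a unique residue mod 429.
    Write x = 20 + 143·t and substitute into x ≡ 1 (mod 3): 143·t ≡ 1 − 20 = -19 (mod 3).
    Reduce coefficients mod 3: 2·t ≡ 2 (mod 3).
    The inverse of 2 mod 3 is 2 (since 2·2 = 4 = 1·3 + 1), so t ≡ 2·2 = 4 ≡ 1 (mod 3).
    Then x = 20 + 143·1 = 163, valid modulo lcm(143, 3) = 429: x ≡ 163 (mod 429).
Verify: 163 mod 11 = 9 ✓, 163 mod 13 = 7 ✓, 163 mod 3 = 1 ✓.

x ≡ 163 (mod 429).


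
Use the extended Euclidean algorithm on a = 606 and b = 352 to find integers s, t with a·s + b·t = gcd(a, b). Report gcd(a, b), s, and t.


Euclidean algorithm on (606, 352) — divide until remainder is 0:
  606 = 1 · 352 + 254
  352 = 1 · 254 + 98
  254 = 2 · 98 + 58
  98 = 1 · 58 + 40
  58 = 1 · 40 + 18
  40 = 2 · 18 + 4
  18 = 4 · 4 + 2
  4 = 2 · 2 + 0
gcd(606, 352) = 2.
Track Bezout coefficients alongside the remainders: start with r₀ = 606 = a·1 + b·0 (s = 1, t = 0) and r₁ = 352 = a·0 + b·1 (s = 0, t = 1); each new remainder r_{k+1} = r_{k-1} − q_k·r_k inherits s_{k+1} = s_{k-1} − q_k·s_k, t_{k+1} = t_{k-1} − q_k·t_k, so r_k = a·s_k + b·t_k at every step:
  q = 1: r = 254, s = 1 − 1·0 = 1, t = 0 − 1·1 = -1  (check: 606·1 + 352·(-1) = 254)
  q = 1: r = 98, s = 0 − 1·1 = -1, t = 1 − 1·(-1) = 2  (check: 606·(-1) + 352·2 = 98)
  q = 2: r = 58, s = 1 − 2·(-1) = 3, t = -1 − 2·2 = -5  (check: 606·3 + 352·(-5) = 58)
  q = 1: r = 40, s = -1 − 1·3 = -4, t = 2 − 1·(-5) = 7  (check: 606·(-4) + 352·7 = 40)
  q = 1: r = 18, s = 3 − 1·(-4) = 7, t = -5 − 1·7 = -12  (check: 606·7 + 352·(-12) = 18)
  q = 2: r = 4, s = -4 − 2·7 = -18, t = 7 − 2·(-12) = 31  (check: 606·(-18) + 352·31 = 4)
  q = 4: r = 2, s = 7 − 4·(-18) = 79, t = -12 − 4·31 = -136  (check: 606·79 + 352·(-136) = 2)
The row with r = 2 (the gcd) gives the Bezout coefficients s = 79, t = -136.
Result: 606 · (79) + 352 · (-136) = 2.

gcd(606, 352) = 2; s = 79, t = -136 (check: 606·79 + 352·(-136) = 2).


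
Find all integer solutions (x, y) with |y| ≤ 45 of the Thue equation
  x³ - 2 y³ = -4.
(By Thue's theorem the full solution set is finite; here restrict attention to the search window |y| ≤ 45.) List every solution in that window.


The equation is x³ - 2y³ = -4. For fixed y, x³ = 2·y³ − 4, so a solution requires the RHS to be a perfect cube.
Strategy: iterate y from -45 to 45, compute RHS = 2·y³ − 4, and check whether it is a (positive or negative) perfect cube.
Check small values of y:
  y = 0: RHS = -4 is not a perfect cube.
  y = 1: RHS = -2 is not a perfect cube.
  y = -1: RHS = -6 is not a perfect cube.
  y = 2: RHS = 12 is not a perfect cube.
  y = -2: RHS = -20 is not a perfect cube.
  y = 3: RHS = 50 is not a perfect cube.
  y = -3: RHS = -58 is not a perfect cube.
Continuing the search up to |y| = 45 finds no solutions either.
No (x, y) in the scanned range satisfies the equation.

No integer solutions with |y| ≤ 45.


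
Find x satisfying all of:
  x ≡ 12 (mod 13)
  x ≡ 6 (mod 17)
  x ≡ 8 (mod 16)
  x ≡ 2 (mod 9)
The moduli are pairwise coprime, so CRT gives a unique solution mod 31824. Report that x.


Product of moduli M = 13 · 17 · 16 · 9 = 31824.
Merge one congruence at a time:
  Start: x ≡ 12 (mod 13).
  Combine with x ≡ 6 (mod 17); new modulus lcm = 221.
    Write x = 12 + 13·t and substitute into x ≡ 6 (mod 17): 13·t ≡ 6 − 12 = -6 (mod 17).
    Reduce coefficients mod 17: 13·t ≡ 11 (mod 17).
    The inverse of 13 mod 17 is 4 (since 13·4 = 52 = 3·17 + 1), so t ≡ 4·11 = 44 ≡ 10 (mod 17).
    Then x = 12 + 13·10 = 142, valid modulo lcm(13, 17) = 221: x ≡ 142 (mod 221).
  Combine with x ≡ 8 (mod 16); new modulus lcm = 3536.
    Write x = 142 + 221·t and substitute into x ≡ 8 (mod 16): 221·t ≡ 8 − 142 = -134 (mod 16).
    Reduce coefficients mod 16: 13·t ≡ 10 (mod 16).
    The inverse of 13 mod 16 is 5 (since 13·5 = 65 = 4·16 + 1), so t ≡ 5·10 = 50 ≡ 2 (mod 16).
    Then x = 142 + 221·2 = 584, valid modulo lcm(221, 16) = 3536: x ≡ 584 (mod 3536).
  Combine with x ≡ 2 (mod 9); new modulus lcm = 31824.
    Write x = 584 + 3536·t and substitute into x ≡ 2 (mod 9): 3536·t ≡ 2 − 584 = -582 (mod 9).
    Reduce coefficients mod 9: 8·t ≡ 3 (mod 9).
    The inverse of 8 mod 9 is 8 (since 8·8 = 64 = 7·9 + 1), so t ≡ 8·3 = 24 ≡ 6 (mod 9).
    Then x = 584 + 3536·6 = 21800, valid modulo lcm(3536, 9) = 31824: x ≡ 21800 (mod 31824).
Verify against each original: 21800 mod 13 = 12, 21800 mod 17 = 6, 21800 mod 16 = 8, 21800 mod 9 = 2.

x ≡ 21800 (mod 31824).


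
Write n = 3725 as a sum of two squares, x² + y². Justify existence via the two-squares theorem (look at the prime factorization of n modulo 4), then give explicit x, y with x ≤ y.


Step 1: Factor n = 3725 = 5^2 · 149.
Step 2: Check the mod-4 condition on each prime factor: 5 ≡ 1 (mod 4), exponent 2; 149 ≡ 1 (mod 4), exponent 1.
All primes ≡ 3 (mod 4) appear to even exponent (or don't appear), so by the two-squares theorem n IS expressible as a sum of two squares.
Step 3: Build a representation. Here n = 5 · 5 · 149 is a product of primes ≡ 1 (mod 4). Each prime p ≡ 1 (mod 4) is itself a sum of two squares; find a² by testing p − a² for a perfect square:
  5: 5 − 1² = 4 = 2² ⇒ 5 = 1² + 2².
  149: 149 − 1² = 148, 149 − 2² = 145, 149 − 3² = 140, 149 − 4² = 133, 149 − 5² = 124, 149 − 6² = 113, 149 − 7² = 100 = 10² ⇒ 149 = 7² + 10².
  Combine using the Brahmagupta–Fibonacci identity (a² + b²)(c² + d²) = (ac − bd)² + (ad + bc)² = (ac + bd)² + (ad − bc)²:
  5 · 5 = 25: from (1² + 2²)(1² + 2²), take (1·1 − 2·2, 1·2 + 2·1) = (1 − 4, 2 + 2) = (-3, 4); dropping signs (only squares matter) gives (3, 4); check 3² + 4² = 9 + 16 = 25 ✓.
  25 · 149 = 3725: from (3² + 4²)(7² + 10²), take (3·7 − 4·10, 3·10 + 4·7) = (21 − 40, 30 + 28) = (-19, 58); dropping signs (only squares matter) gives (19, 58); check 19² + 58² = 361 + 3364 = 3725 ✓.
Step 4: Order so x ≤ y and verify: 19² + 58² = 361 + 3364 = 3725 = n. ✓

n = 3725 = 19² + 58² (one valid representation with x ≤ y).


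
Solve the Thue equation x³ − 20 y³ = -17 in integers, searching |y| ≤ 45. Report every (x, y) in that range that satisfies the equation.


The equation is x³ - 20y³ = -17. For fixed y, x³ = 20·y³ − 17, so a solution requires the RHS to be a perfect cube.
Strategy: iterate y from -45 to 45, compute RHS = 20·y³ − 17, and check whether it is a (positive or negative) perfect cube.
Check small values of y:
  y = 0: RHS = -17 is not a perfect cube.
  y = 1: RHS = 3 is not a perfect cube.
  y = -1: RHS = -37 is not a perfect cube.
  y = 2: RHS = 143 is not a perfect cube.
  y = -2: RHS = -177 is not a perfect cube.
  y = 3: RHS = 523 is not a perfect cube.
  y = -3: RHS = -557 is not a perfect cube.
Continuing the search up to |y| = 45 finds no solutions either.
No (x, y) in the scanned range satisfies the equation.

No integer solutions with |y| ≤ 45.


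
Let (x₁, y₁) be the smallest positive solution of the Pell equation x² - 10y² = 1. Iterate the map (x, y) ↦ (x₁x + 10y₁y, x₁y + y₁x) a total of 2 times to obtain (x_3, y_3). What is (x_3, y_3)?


Step 1: Find the fundamental solution (x₁, y₁) of x² - 10y² = 1.
  Expand √10 as a continued fraction. a₀ = ⌊√10⌋ = 3; iterate m_{k+1} = d_k·a_k − m_k, d_{k+1} = (10 − m_{k+1}²)/d_k, a_{k+1} = ⌊(a₀ + m_{k+1})/d_{k+1}⌋ (starting m₀ = 0, d₀ = 1), with convergents p_k = a_k·p_{k-1} + p_{k-2}, q_k = a_k·q_{k-1} + q_{k-2} (p₋₁ = 1, q₋₁ = 0):
  k = 0: a₀ = 3; p₀/q₀ = 3/1; p₀² − 10·q₀² = 9 − 10 = -1.
  k = 1: m = 3, d = 1, a = ⌊(3 + 3)/1⌋ = 6; p/q = (6·3 + 1)/(6·1 + 0) = 19/6; p² − 10·q² = 361 − 360 = 1.
  The first convergent with p² − 10·q² = 1 gives the fundamental solution (x₁, y₁) = (19, 6).
Step 2: Apply the recurrence (x_{n+1}, y_{n+1}) = (x₁x_n + 10y₁y_n, x₁y_n + y₁x_n) repeatedly.
  From (x_1, y_1) = (19, 6): x_2 = 19·19 + 10·6·6 = 721; y_2 = 19·6 + 6·19 = 228.
  From (x_2, y_2) = (721, 228): x_3 = 19·721 + 10·6·228 = 27379; y_3 = 19·228 + 6·721 = 8658.
Step 3: Verify x_3² - 10·y_3² = 749609641 - 749609640 = 1 (should be 1). ✓

(x_1, y_1) = (19, 6); (x_3, y_3) = (27379, 8658).


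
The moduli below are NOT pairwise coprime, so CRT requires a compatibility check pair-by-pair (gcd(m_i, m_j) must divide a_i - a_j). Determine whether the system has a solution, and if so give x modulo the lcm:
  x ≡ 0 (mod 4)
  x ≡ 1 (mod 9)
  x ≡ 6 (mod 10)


Moduli 4, 9, 10 are not pairwise coprime, so CRT works modulo lcm(m_i) when all pairwise compatibility conditions hold.
Pairwise compatibility: gcd(m_i, m_j) must divide a_i - a_j for every pair.
Merge one congruence at a time:
  Start: x ≡ 0 (mod 4).
  Combine with x ≡ 1 (mod 9): gcd(4, 9) = 1; 1 - 0 = 1, which IS divisible by 1, so compatible.
    Write x = 0 + 4·t and substitute into x ≡ 1 (mod 9): 4·t ≡ 1 − 0 = 1 (mod 9).
    The inverse of 4 mod 9 is 7 (since 4·7 = 28 = 3·9 + 1), so t ≡ 7·1 = 7 ≡ 7 (mod 9).
    Then x = 0 + 4·7 = 28, valid modulo lcm(4, 9) = 36: x ≡ 28 (mod 36).
  Combine with x ≡ 6 (mod 10): gcd(36, 10) = 2; 6 - 28 = -22, which IS divisible by 2, so compatible.
    Write x = 28 + 36·t and substitute into x ≡ 6 (mod 10): 36·t ≡ 6 − 28 = -22 (mod 10).
    Divide the congruence (and modulus) by g = 2: 18·t ≡ -11 (mod 5).
    Reduce coefficients mod 5: 3·t ≡ 4 (mod 5).
    The inverse of 3 mod 5 is 2 (since 3·2 = 6 = 1·5 + 1), so t ≡ 2·4 = 8 ≡ 3 (mod 5).
    Then x = 28 + 36·3 = 136, valid modulo lcm(36, 10) = 180: x ≡ 136 (mod 180).
Verify: 136 mod 4 = 0, 136 mod 9 = 1, 136 mod 10 = 6.

x ≡ 136 (mod 180).


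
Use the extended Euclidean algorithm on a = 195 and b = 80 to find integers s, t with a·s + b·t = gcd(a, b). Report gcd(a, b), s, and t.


Euclidean algorithm on (195, 80) — divide until remainder is 0:
  195 = 2 · 80 + 35
  80 = 2 · 35 + 10
  35 = 3 · 10 + 5
  10 = 2 · 5 + 0
gcd(195, 80) = 5.
Track Bezout coefficients alongside the remainders: start with r₀ = 195 = a·1 + b·0 (s = 1, t = 0) and r₁ = 80 = a·0 + b·1 (s = 0, t = 1); each new remainder r_{k+1} = r_{k-1} − q_k·r_k inherits s_{k+1} = s_{k-1} − q_k·s_k, t_{k+1} = t_{k-1} − q_k·t_k, so r_k = a·s_k + b·t_k at every step:
  q = 2: r = 35, s = 1 − 2·0 = 1, t = 0 − 2·1 = -2  (check: 195·1 + 80·(-2) = 35)
  q = 2: r = 10, s = 0 − 2·1 = -2, t = 1 − 2·(-2) = 5  (check: 195·(-2) + 80·5 = 10)
  q = 3: r = 5, s = 1 − 3·(-2) = 7, t = -2 − 3·5 = -17  (check: 195·7 + 80·(-17) = 5)
The row with r = 5 (the gcd) gives the Bezout coefficients s = 7, t = -17.
Result: 195 · (7) + 80 · (-17) = 5.

gcd(195, 80) = 5; s = 7, t = -17 (check: 195·7 + 80·(-17) = 5).


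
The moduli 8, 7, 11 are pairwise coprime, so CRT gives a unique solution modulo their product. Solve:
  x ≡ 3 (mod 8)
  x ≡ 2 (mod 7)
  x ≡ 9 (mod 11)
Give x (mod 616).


Moduli 8, 7, 11 are pairwise coprime; by CRT there is a unique solution modulo M = 8 · 7 · 11 = 616.
Solve pairwise, accumulating the modulus:
  Start with x ≡ 3 (mod 8).
  Combine with x ≡ 2 (mod 7): since gcd(8, 7) = 1, we get a unique residue mod 56.
    Write x = 3 + 8·t and substitute into x ≡ 2 (mod 7): 8·t ≡ 2 − 3 = -1 (mod 7).
    Reduce coefficients mod 7: 1·t ≡ 6 (mod 7).
    So t ≡ 6 (mod 7).
    Then x = 3 + 8·6 = 51, valid modulo lcm(8, 7) = 56: x ≡ 51 (mod 56).
  Combine with x ≡ 9 (mod 11): since gcd(56, 11) = 1, we get a unique residue mod 616.
    Write x = 51 + 56·t and substitute into x ≡ 9 (mod 11): 56·t ≡ 9 − 51 = -42 (mod 11).
    Reduce coefficients mod 11: 1·t ≡ 2 (mod 11).
    So t ≡ 2 (mod 11).
    Then x = 51 + 56·2 = 163, valid modulo lcm(56, 11) = 616: x ≡ 163 (mod 616).
Verify: 163 mod 8 = 3 ✓, 163 mod 7 = 2 ✓, 163 mod 11 = 9 ✓.

x ≡ 163 (mod 616).


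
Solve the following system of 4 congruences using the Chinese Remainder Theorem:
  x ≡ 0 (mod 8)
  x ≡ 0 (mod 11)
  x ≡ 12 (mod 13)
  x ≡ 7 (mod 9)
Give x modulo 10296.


Product of moduli M = 8 · 11 · 13 · 9 = 10296.
Merge one congruence at a time:
  Start: x ≡ 0 (mod 8).
  Combine with x ≡ 0 (mod 11); new modulus lcm = 88.
    Write x = 0 + 8·t and substitute into x ≡ 0 (mod 11): 8·t ≡ 0 − 0 = 0 (mod 11).
    The inverse of 8 mod 11 is 7 (since 8·7 = 56 = 5·11 + 1), so t ≡ 7·0 = 0 ≡ 0 (mod 11).
    Then x = 0 + 8·0 = 0, valid modulo lcm(8, 11) = 88: x ≡ 0 (mod 88).
  Combine with x ≡ 12 (mod 13); new modulus lcm = 1144.
    Write x = 0 + 88·t and substitute into x ≡ 12 (mod 13): 88·t ≡ 12 − 0 = 12 (mod 13).
    Reduce coefficients mod 13: 10·t ≡ 12 (mod 13).
    The inverse of 10 mod 13 is 4 (since 10·4 = 40 = 3·13 + 1), so t ≡ 4·12 = 48 ≡ 9 (mod 13).
    Then x = 0 + 88·9 = 792, valid modulo lcm(88, 13) = 1144: x ≡ 792 (mod 1144).
  Combine with x ≡ 7 (mod 9); new modulus lcm = 10296.
    Write x = 792 + 1144·t and substitute into x ≡ 7 (mod 9): 1144·t ≡ 7 − 792 = -785 (mod 9).
    Reduce coefficients mod 9: 1·t ≡ 7 (mod 9).
    So t ≡ 7 (mod 9).
    Then x = 792 + 1144·7 = 8800, valid modulo lcm(1144, 9) = 10296: x ≡ 8800 (mod 10296).
Verify against each original: 8800 mod 8 = 0, 8800 mod 11 = 0, 8800 mod 13 = 12, 8800 mod 9 = 7.

x ≡ 8800 (mod 10296).


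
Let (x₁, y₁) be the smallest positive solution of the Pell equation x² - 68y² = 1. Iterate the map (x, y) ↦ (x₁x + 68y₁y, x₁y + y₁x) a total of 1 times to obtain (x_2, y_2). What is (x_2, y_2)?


Step 1: Find the fundamental solution (x₁, y₁) of x² - 68y² = 1.
  Expand √68 as a continued fraction. a₀ = ⌊√68⌋ = 8; iterate m_{k+1} = d_k·a_k − m_k, d_{k+1} = (68 − m_{k+1}²)/d_k, a_{k+1} = ⌊(a₀ + m_{k+1})/d_{k+1}⌋ (starting m₀ = 0, d₀ = 1), with convergents p_k = a_k·p_{k-1} + p_{k-2}, q_k = a_k·q_{k-1} + q_{k-2} (p₋₁ = 1, q₋₁ = 0):
  k = 0: a₀ = 8; p₀/q₀ = 8/1; p₀² − 68·q₀² = 64 − 68 = -4.
  k = 1: m = 8, d = 4, a = ⌊(8 + 8)/4⌋ = 4; p/q = (4·8 + 1)/(4·1 + 0) = 33/4; p² − 68·q² = 1089 − 1088 = 1.
  The first convergent with p² − 68·q² = 1 gives the fundamental solution (x₁, y₁) = (33, 4).
Step 2: Apply the recurrence (x_{n+1}, y_{n+1}) = (x₁x_n + 68y₁y_n, x₁y_n + y₁x_n) repeatedly.
  From (x_1, y_1) = (33, 4): x_2 = 33·33 + 68·4·4 = 2177; y_2 = 33·4 + 4·33 = 264.
Step 3: Verify x_2² - 68·y_2² = 4739329 - 4739328 = 1 (should be 1). ✓

(x_1, y_1) = (33, 4); (x_2, y_2) = (2177, 264).


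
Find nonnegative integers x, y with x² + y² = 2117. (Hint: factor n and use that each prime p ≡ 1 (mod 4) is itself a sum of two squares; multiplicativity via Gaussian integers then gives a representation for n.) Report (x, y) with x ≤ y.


Step 1: Factor n = 2117 = 29 · 73.
Step 2: Check the mod-4 condition on each prime factor: 29 ≡ 1 (mod 4), exponent 1; 73 ≡ 1 (mod 4), exponent 1.
All primes ≡ 3 (mod 4) appear to even exponent (or don't appear), so by the two-squares theorem n IS expressible as a sum of two squares.
Step 3: Build a representation. Here n = 29 · 73 is a product of primes ≡ 1 (mod 4). Each prime p ≡ 1 (mod 4) is itself a sum of two squares; find a² by testing p − a² for a perfect square:
  29: 29 − 1² = 28, 29 − 2² = 25 = 5² ⇒ 29 = 2² + 5².
  73: 73 − 1² = 72, 73 − 2² = 69, 73 − 3² = 64 = 8² ⇒ 73 = 3² + 8².
  Combine using the Brahmagupta–Fibonacci identity (a² + b²)(c² + d²) = (ac − bd)² + (ad + bc)² = (ac + bd)² + (ad − bc)²:
  29 · 73 = 2117: from (2² + 5²)(3² + 8²), take (2·3 − 5·8, 2·8 + 5·3) = (6 − 40, 16 + 15) = (-34, 31); dropping signs (only squares matter) gives (34, 31); check 34² + 31² = 1156 + 961 = 2117 ✓.
Step 4: Order so x ≤ y and verify: 31² + 34² = 961 + 1156 = 2117 = n. ✓

n = 2117 = 31² + 34² (one valid representation with x ≤ y).


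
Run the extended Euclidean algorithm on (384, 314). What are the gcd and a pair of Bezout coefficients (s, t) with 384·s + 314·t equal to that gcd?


Euclidean algorithm on (384, 314) — divide until remainder is 0:
  384 = 1 · 314 + 70
  314 = 4 · 70 + 34
  70 = 2 · 34 + 2
  34 = 17 · 2 + 0
gcd(384, 314) = 2.
Track Bezout coefficients alongside the remainders: start with r₀ = 384 = a·1 + b·0 (s = 1, t = 0) and r₁ = 314 = a·0 + b·1 (s = 0, t = 1); each new remainder r_{k+1} = r_{k-1} − q_k·r_k inherits s_{k+1} = s_{k-1} − q_k·s_k, t_{k+1} = t_{k-1} − q_k·t_k, so r_k = a·s_k + b·t_k at every step:
  q = 1: r = 70, s = 1 − 1·0 = 1, t = 0 − 1·1 = -1  (check: 384·1 + 314·(-1) = 70)
  q = 4: r = 34, s = 0 − 4·1 = -4, t = 1 − 4·(-1) = 5  (check: 384·(-4) + 314·5 = 34)
  q = 2: r = 2, s = 1 − 2·(-4) = 9, t = -1 − 2·5 = -11  (check: 384·9 + 314·(-11) = 2)
The row with r = 2 (the gcd) gives the Bezout coefficients s = 9, t = -11.
Result: 384 · (9) + 314 · (-11) = 2.

gcd(384, 314) = 2; s = 9, t = -11 (check: 384·9 + 314·(-11) = 2).


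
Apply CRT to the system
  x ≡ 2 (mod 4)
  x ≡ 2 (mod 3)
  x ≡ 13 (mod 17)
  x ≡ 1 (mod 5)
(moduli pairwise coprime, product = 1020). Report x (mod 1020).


Product of moduli M = 4 · 3 · 17 · 5 = 1020.
Merge one congruence at a time:
  Start: x ≡ 2 (mod 4).
  Combine with x ≡ 2 (mod 3); new modulus lcm = 12.
    Write x = 2 + 4·t and substitute into x ≡ 2 (mod 3): 4·t ≡ 2 − 2 = 0 (mod 3).
    Reduce coefficients mod 3: 1·t ≡ 0 (mod 3).
    So t ≡ 0 (mod 3).
    Then x = 2 + 4·0 = 2, valid modulo lcm(4, 3) = 12: x ≡ 2 (mod 12).
  Combine with x ≡ 13 (mod 17); new modulus lcm = 204.
    Write x = 2 + 12·t and substitute into x ≡ 13 (mod 17): 12·t ≡ 13 − 2 = 11 (mod 17).
    The inverse of 12 mod 17 is 10 (since 12·10 = 120 = 7·17 + 1), so t ≡ 10·11 = 110 ≡ 8 (mod 17).
    Then x = 2 + 12·8 = 98, valid modulo lcm(12, 17) = 204: x ≡ 98 (mod 204).
  Combine with x ≡ 1 (mod 5); new modulus lcm = 1020.
    Write x = 98 + 204·t and substitute into x ≡ 1 (mod 5): 204·t ≡ 1 − 98 = -97 (mod 5).
    Reduce coefficients mod 5: 4·t ≡ 3 (mod 5).
    The inverse of 4 mod 5 is 4 (since 4·4 = 16 = 3·5 + 1), so t ≡ 4·3 = 12 ≡ 2 (mod 5).
    Then x = 98 + 204·2 = 506, valid modulo lcm(204, 5) = 1020: x ≡ 506 (mod 1020).
Verify against each original: 506 mod 4 = 2, 506 mod 3 = 2, 506 mod 17 = 13, 506 mod 5 = 1.

x ≡ 506 (mod 1020).


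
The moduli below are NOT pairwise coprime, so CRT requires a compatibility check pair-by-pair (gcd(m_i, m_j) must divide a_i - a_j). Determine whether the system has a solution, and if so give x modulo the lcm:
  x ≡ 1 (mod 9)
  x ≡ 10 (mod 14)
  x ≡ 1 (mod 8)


Moduli 9, 14, 8 are not pairwise coprime, so CRT works modulo lcm(m_i) when all pairwise compatibility conditions hold.
Pairwise compatibility: gcd(m_i, m_j) must divide a_i - a_j for every pair.
Merge one congruence at a time:
  Start: x ≡ 1 (mod 9).
  Combine with x ≡ 10 (mod 14): gcd(9, 14) = 1; 10 - 1 = 9, which IS divisible by 1, so compatible.
    Write x = 1 + 9·t and substitute into x ≡ 10 (mod 14): 9·t ≡ 10 − 1 = 9 (mod 14).
    The inverse of 9 mod 14 is 11 (since 9·11 = 99 = 7·14 + 1), so t ≡ 11·9 = 99 ≡ 1 (mod 14).
    Then x = 1 + 9·1 = 10, valid modulo lcm(9, 14) = 126: x ≡ 10 (mod 126).
  Combine with x ≡ 1 (mod 8): gcd(126, 8) = 2, and 1 - 10 = -9 is NOT divisible by 2.
    ⇒ system is inconsistent (no integer solution).

No solution (the system is inconsistent).


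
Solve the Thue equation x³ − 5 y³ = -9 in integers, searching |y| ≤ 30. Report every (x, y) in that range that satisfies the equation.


The equation is x³ - 5y³ = -9. For fixed y, x³ = 5·y³ − 9, so a solution requires the RHS to be a perfect cube.
Strategy: iterate y from -30 to 30, compute RHS = 5·y³ − 9, and check whether it is a (positive or negative) perfect cube.
Check small values of y:
  y = 0: RHS = -9 is not a perfect cube.
  y = 1: RHS = -4 is not a perfect cube.
  y = -1: RHS = -14 is not a perfect cube.
  y = 2: RHS = 31 is not a perfect cube.
  y = -2: RHS = -49 is not a perfect cube.
  y = 3: RHS = 126 is not a perfect cube.
  y = -3: RHS = -144 is not a perfect cube.
Continuing the search up to |y| = 30 finds no solutions either.
No (x, y) in the scanned range satisfies the equation.

No integer solutions with |y| ≤ 30.


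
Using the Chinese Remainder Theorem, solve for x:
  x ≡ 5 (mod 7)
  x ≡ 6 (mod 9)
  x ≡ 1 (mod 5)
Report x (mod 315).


Moduli 7, 9, 5 are pairwise coprime; by CRT there is a unique solution modulo M = 7 · 9 · 5 = 315.
Solve pairwise, accumulating the modulus:
  Start with x ≡ 5 (mod 7).
  Combine with x ≡ 6 (mod 9): since gcd(7, 9) = 1, we get a unique residue mod 63.
    Write x = 5 + 7·t and substitute into x ≡ 6 (mod 9): 7·t ≡ 6 − 5 = 1 (mod 9).
    The inverse of 7 mod 9 is 4 (since 7·4 = 28 = 3·9 + 1), so t ≡ 4·1 = 4 ≡ 4 (mod 9).
    Then x = 5 + 7·4 = 33, valid modulo lcm(7, 9) = 63: x ≡ 33 (mod 63).
  Combine with x ≡ 1 (mod 5): since gcd(63, 5) = 1, we get a unique residue mod 315.
    Write x = 33 + 63·t and substitute into x ≡ 1 (mod 5): 63·t ≡ 1 − 33 = -32 (mod 5).
    Reduce coefficients mod 5: 3·t ≡ 3 (mod 5).
    The inverse of 3 mod 5 is 2 (since 3·2 = 6 = 1·5 + 1), so t ≡ 2·3 = 6 ≡ 1 (mod 5).
    Then x = 33 + 63·1 = 96, valid modulo lcm(63, 5) = 315: x ≡ 96 (mod 315).
Verify: 96 mod 7 = 5 ✓, 96 mod 9 = 6 ✓, 96 mod 5 = 1 ✓.

x ≡ 96 (mod 315).


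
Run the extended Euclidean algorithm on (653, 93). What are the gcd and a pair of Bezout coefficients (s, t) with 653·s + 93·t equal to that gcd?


Euclidean algorithm on (653, 93) — divide until remainder is 0:
  653 = 7 · 93 + 2
  93 = 46 · 2 + 1
  2 = 2 · 1 + 0
gcd(653, 93) = 1.
Track Bezout coefficients alongside the remainders: start with r₀ = 653 = a·1 + b·0 (s = 1, t = 0) and r₁ = 93 = a·0 + b·1 (s = 0, t = 1); each new remainder r_{k+1} = r_{k-1} − q_k·r_k inherits s_{k+1} = s_{k-1} − q_k·s_k, t_{k+1} = t_{k-1} − q_k·t_k, so r_k = a·s_k + b·t_k at every step:
  q = 7: r = 2, s = 1 − 7·0 = 1, t = 0 − 7·1 = -7  (check: 653·1 + 93·(-7) = 2)
  q = 46: r = 1, s = 0 − 46·1 = -46, t = 1 − 46·(-7) = 323  (check: 653·(-46) + 93·323 = 1)
The row with r = 1 (the gcd) gives the Bezout coefficients s = -46, t = 323.
Result: 653 · (-46) + 93 · (323) = 1.

gcd(653, 93) = 1; s = -46, t = 323 (check: 653·(-46) + 93·323 = 1).


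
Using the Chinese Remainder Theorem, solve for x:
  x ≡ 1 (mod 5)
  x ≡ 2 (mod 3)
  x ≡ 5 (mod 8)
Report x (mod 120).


Moduli 5, 3, 8 are pairwise coprime; by CRT there is a unique solution modulo M = 5 · 3 · 8 = 120.
Solve pairwise, accumulating the modulus:
  Start with x ≡ 1 (mod 5).
  Combine with x ≡ 2 (mod 3): since gcd(5, 3) = 1, we get a unique residue mod 15.
    Write x = 1 + 5·t and substitute into x ≡ 2 (mod 3): 5·t ≡ 2 − 1 = 1 (mod 3).
    Reduce coefficients mod 3: 2·t ≡ 1 (mod 3).
    The inverse of 2 mod 3 is 2 (since 2·2 = 4 = 1·3 + 1), so t ≡ 2·1 = 2 ≡ 2 (mod 3).
    Then x = 1 + 5·2 = 11, valid modulo lcm(5, 3) = 15: x ≡ 11 (mod 15).
  Combine with x ≡ 5 (mod 8): since gcd(15, 8) = 1, we get a unique residue mod 120.
    Write x = 11 + 15·t and substitute into x ≡ 5 (mod 8): 15·t ≡ 5 − 11 = -6 (mod 8).
    Reduce coefficients mod 8: 7·t ≡ 2 (mod 8).
    The inverse of 7 mod 8 is 7 (since 7·7 = 49 = 6·8 + 1), so t ≡ 7·2 = 14 ≡ 6 (mod 8).
    Then x = 11 + 15·6 = 101, valid modulo lcm(15, 8) = 120: x ≡ 101 (mod 120).
Verify: 101 mod 5 = 1 ✓, 101 mod 3 = 2 ✓, 101 mod 8 = 5 ✓.

x ≡ 101 (mod 120).
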